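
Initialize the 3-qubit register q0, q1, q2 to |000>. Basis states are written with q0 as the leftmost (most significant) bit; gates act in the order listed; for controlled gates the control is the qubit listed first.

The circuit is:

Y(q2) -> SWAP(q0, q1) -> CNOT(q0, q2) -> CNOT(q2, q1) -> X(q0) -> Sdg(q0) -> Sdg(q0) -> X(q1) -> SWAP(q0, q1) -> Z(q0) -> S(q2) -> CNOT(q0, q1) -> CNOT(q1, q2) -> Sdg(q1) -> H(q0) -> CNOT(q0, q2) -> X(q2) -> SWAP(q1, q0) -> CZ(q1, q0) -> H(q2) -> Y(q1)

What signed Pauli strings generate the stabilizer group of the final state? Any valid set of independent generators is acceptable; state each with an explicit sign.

The final state is stabilized by the group generated by +IXZ, +IZX, -ZII; other independent generating sets are equally valid.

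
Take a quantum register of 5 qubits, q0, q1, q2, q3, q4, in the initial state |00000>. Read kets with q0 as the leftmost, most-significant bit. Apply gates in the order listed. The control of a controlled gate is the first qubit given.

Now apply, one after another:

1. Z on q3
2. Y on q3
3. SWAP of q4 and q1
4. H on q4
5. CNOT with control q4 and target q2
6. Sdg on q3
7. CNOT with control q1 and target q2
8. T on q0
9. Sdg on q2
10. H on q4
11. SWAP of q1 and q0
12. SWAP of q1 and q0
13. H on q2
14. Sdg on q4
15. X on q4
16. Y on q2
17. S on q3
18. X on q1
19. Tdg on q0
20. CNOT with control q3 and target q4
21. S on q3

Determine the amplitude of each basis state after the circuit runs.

The resulting statevector has amplitude sqrt(2)*(-1 + I)/4 on |01010>, sqrt(2)*(1 - I)/4 on |01011>, sqrt(2)*(-1 - I)/4 on |01110>, sqrt(2)*(-1 - I)/4 on |01111>, and 0 on every other basis state.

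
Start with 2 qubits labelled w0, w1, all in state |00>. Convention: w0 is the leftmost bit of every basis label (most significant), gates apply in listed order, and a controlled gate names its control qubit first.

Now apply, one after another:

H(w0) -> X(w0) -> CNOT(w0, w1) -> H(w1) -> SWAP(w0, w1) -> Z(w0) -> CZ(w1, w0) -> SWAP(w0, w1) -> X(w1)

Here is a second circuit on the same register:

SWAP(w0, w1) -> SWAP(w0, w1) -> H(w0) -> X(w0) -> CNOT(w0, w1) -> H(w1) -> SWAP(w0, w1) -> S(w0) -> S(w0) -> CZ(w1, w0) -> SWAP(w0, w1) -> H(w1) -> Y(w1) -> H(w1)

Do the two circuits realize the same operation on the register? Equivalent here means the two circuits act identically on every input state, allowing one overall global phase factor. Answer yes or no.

No — the two circuits implement different unitaries, even allowing a global phase.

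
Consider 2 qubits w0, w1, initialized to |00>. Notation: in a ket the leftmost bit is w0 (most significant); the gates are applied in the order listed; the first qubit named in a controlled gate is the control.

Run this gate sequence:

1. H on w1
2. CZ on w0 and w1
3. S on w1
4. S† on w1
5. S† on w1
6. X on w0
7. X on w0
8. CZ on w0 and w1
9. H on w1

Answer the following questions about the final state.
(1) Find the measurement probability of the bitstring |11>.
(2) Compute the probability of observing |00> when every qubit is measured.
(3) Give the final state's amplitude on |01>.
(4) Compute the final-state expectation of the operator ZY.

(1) A full measurement returns |11> with probability 0.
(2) The probability of measuring |00> is 1/2.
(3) The final state's coefficient on |01> equals 1/2 + I/2.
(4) The observable ZY averages to 1.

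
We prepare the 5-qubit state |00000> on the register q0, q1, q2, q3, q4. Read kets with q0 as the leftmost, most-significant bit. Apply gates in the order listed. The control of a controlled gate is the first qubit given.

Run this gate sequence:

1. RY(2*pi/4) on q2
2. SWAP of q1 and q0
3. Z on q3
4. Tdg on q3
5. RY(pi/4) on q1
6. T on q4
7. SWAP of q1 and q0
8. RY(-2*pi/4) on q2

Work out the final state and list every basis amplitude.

The final amplitudes are sqrt(sqrt(2) + 2)/2 on |00000>, sqrt(2 - sqrt(2))/2 on |10000>, and 0 on every other basis state.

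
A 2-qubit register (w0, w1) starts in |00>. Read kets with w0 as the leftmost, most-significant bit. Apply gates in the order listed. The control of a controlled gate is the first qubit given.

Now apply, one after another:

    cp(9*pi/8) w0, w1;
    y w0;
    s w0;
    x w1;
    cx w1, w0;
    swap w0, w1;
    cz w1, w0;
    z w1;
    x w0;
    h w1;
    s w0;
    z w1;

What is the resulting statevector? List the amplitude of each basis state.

After the circuit, the state carries amplitude -sqrt(2)/2 on |00>, sqrt(2)/2 on |01>, 0 on |10>, 0 on |11>.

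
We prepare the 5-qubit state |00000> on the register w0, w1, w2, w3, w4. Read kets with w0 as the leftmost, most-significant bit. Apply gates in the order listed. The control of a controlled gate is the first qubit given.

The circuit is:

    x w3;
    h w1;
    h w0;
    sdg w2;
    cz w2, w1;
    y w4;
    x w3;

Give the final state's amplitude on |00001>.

|00001> carries amplitude I/2 in the final state.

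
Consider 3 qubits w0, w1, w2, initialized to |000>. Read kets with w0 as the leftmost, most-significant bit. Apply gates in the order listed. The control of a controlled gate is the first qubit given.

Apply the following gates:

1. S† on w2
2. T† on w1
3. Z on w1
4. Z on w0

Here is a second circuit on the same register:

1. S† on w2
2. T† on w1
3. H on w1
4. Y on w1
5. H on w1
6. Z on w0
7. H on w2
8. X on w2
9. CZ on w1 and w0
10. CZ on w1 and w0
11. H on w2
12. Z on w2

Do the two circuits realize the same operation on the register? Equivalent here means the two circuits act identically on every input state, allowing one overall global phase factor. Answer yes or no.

No, they are not equivalent — no single phase factor reconciles the two unitaries.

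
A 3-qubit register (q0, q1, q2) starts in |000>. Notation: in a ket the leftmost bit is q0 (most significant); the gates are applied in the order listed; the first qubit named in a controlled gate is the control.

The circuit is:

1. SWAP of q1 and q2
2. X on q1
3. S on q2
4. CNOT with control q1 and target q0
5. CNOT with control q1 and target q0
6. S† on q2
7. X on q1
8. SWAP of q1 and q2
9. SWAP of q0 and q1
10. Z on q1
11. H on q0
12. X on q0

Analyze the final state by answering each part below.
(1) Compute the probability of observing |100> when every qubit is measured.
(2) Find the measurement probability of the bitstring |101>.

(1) The probability of measuring |100> is 1/2. Key observation: gates 1-8 undo each other exactly, leaving only the rest of the circuit to track.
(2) Outcome |101> occurs with probability 0.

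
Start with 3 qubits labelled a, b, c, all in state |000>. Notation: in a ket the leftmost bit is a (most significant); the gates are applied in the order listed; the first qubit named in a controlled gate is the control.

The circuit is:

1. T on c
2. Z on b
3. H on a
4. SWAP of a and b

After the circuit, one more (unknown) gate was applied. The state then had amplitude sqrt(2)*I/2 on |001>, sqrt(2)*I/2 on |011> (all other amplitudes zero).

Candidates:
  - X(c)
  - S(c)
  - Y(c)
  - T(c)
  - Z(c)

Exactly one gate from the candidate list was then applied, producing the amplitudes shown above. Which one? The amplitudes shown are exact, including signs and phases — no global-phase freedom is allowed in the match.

The applied gate was Y(c).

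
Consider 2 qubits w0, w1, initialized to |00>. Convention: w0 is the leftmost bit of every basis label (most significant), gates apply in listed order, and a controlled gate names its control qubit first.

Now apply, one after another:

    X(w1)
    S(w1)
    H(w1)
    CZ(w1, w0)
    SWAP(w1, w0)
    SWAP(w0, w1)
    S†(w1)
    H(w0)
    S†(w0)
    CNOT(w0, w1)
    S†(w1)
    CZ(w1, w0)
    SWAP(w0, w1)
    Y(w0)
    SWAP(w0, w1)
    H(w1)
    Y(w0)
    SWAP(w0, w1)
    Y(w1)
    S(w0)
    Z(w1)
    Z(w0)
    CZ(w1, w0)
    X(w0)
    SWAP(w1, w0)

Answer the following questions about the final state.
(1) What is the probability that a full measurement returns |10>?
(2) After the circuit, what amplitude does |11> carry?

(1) A full measurement returns |10> with probability 1/2.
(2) The final state's coefficient on |11> equals 0.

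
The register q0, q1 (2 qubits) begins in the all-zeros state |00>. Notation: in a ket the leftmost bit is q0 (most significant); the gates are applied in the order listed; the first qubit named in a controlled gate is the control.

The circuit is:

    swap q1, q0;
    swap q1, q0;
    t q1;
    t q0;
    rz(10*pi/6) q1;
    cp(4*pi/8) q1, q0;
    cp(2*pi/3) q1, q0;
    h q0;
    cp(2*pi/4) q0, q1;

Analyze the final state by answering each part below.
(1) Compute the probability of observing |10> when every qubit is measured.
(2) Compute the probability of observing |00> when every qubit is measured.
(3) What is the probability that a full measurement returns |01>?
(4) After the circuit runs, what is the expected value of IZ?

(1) A full measurement returns |10> with probability 1/2. Key observation: steps 1-2 multiply out to the identity, so the circuit reduces to the remaining gates.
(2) Outcome |00> occurs with probability 1/2.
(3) The probability of measuring |01> is 0.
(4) The expectation value of IZ is 1.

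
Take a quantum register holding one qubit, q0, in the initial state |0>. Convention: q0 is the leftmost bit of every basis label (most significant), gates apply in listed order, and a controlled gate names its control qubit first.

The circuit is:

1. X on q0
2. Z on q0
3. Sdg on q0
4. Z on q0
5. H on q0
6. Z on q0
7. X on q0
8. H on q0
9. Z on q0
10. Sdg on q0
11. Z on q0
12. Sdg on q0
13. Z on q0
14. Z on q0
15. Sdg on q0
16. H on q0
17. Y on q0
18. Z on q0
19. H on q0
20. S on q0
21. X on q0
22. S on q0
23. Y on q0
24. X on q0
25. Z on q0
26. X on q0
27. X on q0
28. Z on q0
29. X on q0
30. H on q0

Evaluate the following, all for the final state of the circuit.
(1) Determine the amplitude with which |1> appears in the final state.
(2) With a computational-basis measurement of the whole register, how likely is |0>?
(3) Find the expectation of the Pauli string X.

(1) The amplitude on |1> is -sqrt(2)/2. Key observation: the block from step 24 through step 29 cancels to the identity and can be dropped.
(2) Outcome |0> occurs with probability 1/2.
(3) The observable X averages to 1.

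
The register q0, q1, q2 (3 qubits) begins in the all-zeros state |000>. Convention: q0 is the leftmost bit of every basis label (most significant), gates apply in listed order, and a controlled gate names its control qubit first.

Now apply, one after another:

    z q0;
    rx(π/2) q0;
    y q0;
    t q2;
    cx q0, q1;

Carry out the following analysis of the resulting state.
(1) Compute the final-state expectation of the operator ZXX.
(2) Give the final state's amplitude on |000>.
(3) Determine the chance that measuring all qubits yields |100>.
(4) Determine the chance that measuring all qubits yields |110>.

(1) In the final state, ZXX has expectation 0.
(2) The final state's coefficient on |000> equals -sqrt(2)/2.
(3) A full measurement returns |100> with probability 0.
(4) Outcome |110> occurs with probability 1/2.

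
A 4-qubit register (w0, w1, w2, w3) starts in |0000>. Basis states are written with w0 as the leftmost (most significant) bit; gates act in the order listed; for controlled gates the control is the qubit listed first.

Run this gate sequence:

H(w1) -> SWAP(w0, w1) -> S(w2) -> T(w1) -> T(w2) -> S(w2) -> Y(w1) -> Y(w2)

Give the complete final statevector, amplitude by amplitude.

The resulting statevector has amplitude -sqrt(2)/2 on |0110>, -sqrt(2)/2 on |1110>, and 0 on every other basis state.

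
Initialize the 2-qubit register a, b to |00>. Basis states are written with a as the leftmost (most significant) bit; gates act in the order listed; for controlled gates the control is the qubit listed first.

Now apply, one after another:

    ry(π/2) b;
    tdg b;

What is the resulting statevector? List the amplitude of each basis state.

After the circuit, the state carries amplitude sqrt(2)/2 on |00>, -sqrt(2)*exp(3*I*pi/4)/2 on |01>, 0 on |10>, 0 on |11>.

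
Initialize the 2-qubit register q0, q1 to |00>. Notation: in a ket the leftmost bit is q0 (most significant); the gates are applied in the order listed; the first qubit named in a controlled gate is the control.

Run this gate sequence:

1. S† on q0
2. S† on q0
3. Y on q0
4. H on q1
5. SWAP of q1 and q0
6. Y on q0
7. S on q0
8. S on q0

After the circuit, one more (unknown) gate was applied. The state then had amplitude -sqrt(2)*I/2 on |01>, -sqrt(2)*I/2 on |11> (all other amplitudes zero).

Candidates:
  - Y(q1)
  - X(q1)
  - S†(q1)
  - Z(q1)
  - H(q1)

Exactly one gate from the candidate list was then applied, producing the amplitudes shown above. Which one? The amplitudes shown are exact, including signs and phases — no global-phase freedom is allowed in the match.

The unique candidate consistent with the amplitudes is S†(q1).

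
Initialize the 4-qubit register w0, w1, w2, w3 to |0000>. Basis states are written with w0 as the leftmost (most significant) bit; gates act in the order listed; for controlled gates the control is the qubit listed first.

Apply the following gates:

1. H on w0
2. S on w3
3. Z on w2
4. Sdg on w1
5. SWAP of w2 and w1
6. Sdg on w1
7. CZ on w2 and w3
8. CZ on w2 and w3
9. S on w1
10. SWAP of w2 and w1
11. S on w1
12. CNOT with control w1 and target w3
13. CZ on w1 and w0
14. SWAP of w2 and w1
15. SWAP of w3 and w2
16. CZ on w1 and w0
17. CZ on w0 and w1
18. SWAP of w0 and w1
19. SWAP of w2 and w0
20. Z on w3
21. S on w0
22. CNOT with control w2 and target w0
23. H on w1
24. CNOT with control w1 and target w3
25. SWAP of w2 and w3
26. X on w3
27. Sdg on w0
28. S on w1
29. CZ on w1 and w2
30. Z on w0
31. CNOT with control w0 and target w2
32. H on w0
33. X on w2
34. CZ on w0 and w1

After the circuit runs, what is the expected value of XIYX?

In the final state, XIYX has expectation 0.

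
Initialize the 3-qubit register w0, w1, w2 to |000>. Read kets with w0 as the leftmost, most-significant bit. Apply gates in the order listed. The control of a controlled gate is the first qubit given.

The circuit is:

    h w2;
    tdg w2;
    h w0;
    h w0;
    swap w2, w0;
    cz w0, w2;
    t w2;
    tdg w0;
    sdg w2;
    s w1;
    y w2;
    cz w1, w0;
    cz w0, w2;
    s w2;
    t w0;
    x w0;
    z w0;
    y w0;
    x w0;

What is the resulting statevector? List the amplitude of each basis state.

After the circuit, the state carries amplitude sqrt(2)*exp(I*pi/4)/2 on |001>, -sqrt(2)*I/2 on |101>, and 0 on every other basis state.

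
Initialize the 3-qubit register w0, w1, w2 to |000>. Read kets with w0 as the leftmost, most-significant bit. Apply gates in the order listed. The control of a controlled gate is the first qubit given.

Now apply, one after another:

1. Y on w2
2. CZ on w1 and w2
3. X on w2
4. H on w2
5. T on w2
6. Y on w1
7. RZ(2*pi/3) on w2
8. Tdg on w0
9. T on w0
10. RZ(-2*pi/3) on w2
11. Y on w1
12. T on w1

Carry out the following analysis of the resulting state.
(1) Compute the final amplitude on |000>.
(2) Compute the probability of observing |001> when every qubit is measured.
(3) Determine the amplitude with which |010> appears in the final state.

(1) The final state's coefficient on |000> equals sqrt(2)*I/2. Key observation: steps 6-11 multiply out to the identity, so the circuit reduces to the remaining gates.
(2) The probability of measuring |001> is 1/2.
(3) The amplitude on |010> is 0.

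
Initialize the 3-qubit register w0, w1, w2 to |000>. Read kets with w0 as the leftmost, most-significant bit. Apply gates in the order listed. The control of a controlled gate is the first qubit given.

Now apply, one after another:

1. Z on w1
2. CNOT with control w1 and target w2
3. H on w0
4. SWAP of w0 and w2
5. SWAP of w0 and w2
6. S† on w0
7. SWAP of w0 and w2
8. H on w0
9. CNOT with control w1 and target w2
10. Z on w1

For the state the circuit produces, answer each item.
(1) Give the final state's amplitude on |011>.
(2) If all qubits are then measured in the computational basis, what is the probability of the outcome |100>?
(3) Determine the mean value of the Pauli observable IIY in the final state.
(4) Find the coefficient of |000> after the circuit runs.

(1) The final state's coefficient on |011> equals 0.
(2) A full measurement returns |100> with probability 1/4.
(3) The expectation value of IIY is -1.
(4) |000> carries amplitude 1/2 in the final state.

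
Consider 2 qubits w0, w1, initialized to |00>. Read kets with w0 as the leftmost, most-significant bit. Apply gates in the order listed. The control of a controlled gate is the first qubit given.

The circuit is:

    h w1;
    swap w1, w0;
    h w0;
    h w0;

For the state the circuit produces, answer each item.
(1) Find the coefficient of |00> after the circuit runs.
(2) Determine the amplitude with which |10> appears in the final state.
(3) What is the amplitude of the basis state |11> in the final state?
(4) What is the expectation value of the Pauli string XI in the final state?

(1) |00> carries amplitude sqrt(2)/2 in the final state.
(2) The amplitude on |10> is sqrt(2)/2.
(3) The final state's coefficient on |11> equals 0.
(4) The expectation value of XI is 1.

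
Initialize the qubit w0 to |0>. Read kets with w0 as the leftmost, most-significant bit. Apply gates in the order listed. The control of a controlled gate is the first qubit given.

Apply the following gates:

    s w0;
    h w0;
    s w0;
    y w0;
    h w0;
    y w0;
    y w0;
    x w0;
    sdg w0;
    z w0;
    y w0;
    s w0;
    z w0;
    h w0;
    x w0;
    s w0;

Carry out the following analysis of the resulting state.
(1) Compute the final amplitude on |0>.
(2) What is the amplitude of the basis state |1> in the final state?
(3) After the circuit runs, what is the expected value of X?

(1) The amplitude on |0> is sqrt(2)*I/2.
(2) |1> carries amplitude sqrt(2)*I/2 in the final state.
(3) The observable X averages to 1.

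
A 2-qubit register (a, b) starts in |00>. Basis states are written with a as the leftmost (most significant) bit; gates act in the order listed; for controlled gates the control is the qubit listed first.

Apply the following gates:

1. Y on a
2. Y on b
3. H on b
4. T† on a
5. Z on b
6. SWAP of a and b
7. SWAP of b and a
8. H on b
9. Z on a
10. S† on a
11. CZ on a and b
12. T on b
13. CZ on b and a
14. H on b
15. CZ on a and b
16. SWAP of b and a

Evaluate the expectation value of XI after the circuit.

In the final state, XI has expectation -1.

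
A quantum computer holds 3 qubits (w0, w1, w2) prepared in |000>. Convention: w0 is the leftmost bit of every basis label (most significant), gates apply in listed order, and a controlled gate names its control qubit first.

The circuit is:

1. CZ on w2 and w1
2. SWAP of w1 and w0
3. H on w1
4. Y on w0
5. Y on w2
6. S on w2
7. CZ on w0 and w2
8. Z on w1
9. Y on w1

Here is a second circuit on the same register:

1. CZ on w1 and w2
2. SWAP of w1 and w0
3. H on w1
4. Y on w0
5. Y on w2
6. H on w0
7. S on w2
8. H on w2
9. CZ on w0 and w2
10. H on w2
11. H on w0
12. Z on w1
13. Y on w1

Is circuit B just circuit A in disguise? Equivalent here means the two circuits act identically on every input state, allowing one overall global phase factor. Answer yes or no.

No: there is an input state on which the two circuits produce genuinely different outputs (not merely differing by a phase).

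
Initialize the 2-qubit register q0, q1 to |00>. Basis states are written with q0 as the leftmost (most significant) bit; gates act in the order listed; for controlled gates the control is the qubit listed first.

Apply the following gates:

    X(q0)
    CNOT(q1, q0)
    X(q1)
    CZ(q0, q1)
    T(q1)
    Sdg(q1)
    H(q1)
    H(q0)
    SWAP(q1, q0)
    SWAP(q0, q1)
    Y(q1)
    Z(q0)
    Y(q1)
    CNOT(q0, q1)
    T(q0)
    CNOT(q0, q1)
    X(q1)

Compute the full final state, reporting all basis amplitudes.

The resulting statevector has amplitude -exp(3*I*pi/4)/2 on |00>, exp(3*I*pi/4)/2 on |01>, 1/2 on |10>, -1/2 on |11>.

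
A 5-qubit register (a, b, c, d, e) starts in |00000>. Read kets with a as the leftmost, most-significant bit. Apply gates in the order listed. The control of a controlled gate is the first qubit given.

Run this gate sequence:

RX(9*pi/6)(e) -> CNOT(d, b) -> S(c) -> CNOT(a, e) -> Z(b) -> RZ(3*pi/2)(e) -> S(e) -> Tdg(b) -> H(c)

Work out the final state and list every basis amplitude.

The final amplitudes are exp(I*pi/4)/2 on |00000>, exp(3*I*pi/4)/2 on |00001>, exp(I*pi/4)/2 on |00100>, exp(3*I*pi/4)/2 on |00101>, and 0 on every other basis state.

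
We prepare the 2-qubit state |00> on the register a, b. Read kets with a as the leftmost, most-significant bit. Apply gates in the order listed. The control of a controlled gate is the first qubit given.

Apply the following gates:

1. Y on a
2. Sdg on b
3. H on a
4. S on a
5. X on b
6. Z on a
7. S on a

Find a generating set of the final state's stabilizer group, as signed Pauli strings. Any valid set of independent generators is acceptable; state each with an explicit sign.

The final state is stabilized by the group generated by -XI, -IZ; other independent generating sets are equally valid.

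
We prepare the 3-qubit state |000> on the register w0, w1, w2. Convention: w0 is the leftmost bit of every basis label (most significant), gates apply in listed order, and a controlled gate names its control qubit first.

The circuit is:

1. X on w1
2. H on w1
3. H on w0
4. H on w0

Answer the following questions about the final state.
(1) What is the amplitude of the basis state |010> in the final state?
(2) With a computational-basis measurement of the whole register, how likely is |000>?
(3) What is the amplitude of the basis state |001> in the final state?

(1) |010> carries amplitude -sqrt(2)/2 in the final state. Key observation: the block from step 3 through step 4 cancels to the identity and can be dropped.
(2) A full measurement returns |000> with probability 1/2.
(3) The final state's coefficient on |001> equals 0.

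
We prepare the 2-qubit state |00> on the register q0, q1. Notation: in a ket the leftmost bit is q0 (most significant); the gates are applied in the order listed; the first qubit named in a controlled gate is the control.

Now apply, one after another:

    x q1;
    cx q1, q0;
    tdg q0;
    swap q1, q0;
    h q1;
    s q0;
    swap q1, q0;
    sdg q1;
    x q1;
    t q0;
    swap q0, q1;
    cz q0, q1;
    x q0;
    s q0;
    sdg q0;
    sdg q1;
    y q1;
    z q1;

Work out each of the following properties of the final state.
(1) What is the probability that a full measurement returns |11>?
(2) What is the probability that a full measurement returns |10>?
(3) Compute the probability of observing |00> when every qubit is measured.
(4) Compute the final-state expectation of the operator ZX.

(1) A full measurement returns |11> with probability 1/2. Key observation: the block from step 14 through step 15 cancels to the identity and can be dropped.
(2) The probability of measuring |10> is 1/2.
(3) The probability of measuring |00> is 0.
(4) The expectation value of ZX is sqrt(2)/2.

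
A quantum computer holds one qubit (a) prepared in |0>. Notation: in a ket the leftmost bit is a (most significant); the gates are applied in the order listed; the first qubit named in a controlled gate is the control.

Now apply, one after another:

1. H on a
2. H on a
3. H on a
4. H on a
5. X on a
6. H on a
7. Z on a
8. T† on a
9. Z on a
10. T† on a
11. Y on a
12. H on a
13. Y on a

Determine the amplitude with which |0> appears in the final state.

The final state's coefficient on |0> equals -1/2 - I/2. Key observation: the block from step 4 through step 7 cancels to the identity and can be dropped.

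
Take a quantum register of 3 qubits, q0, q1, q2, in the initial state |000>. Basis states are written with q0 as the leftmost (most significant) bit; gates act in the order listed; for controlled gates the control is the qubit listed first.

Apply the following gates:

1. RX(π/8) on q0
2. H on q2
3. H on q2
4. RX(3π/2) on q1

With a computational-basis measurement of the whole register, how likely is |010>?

Outcome |010> occurs with probability cos(pi/16)**2/2.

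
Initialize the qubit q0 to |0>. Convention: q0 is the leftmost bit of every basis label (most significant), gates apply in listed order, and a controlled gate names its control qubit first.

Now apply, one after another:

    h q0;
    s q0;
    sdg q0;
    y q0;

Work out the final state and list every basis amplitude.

After the circuit, the state carries amplitude -sqrt(2)*I/2 on |0>, sqrt(2)*I/2 on |1>.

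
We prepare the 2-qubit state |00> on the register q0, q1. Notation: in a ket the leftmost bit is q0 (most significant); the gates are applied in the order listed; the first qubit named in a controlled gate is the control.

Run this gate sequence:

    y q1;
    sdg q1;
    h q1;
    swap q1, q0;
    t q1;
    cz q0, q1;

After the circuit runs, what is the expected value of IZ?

The observable IZ averages to 1.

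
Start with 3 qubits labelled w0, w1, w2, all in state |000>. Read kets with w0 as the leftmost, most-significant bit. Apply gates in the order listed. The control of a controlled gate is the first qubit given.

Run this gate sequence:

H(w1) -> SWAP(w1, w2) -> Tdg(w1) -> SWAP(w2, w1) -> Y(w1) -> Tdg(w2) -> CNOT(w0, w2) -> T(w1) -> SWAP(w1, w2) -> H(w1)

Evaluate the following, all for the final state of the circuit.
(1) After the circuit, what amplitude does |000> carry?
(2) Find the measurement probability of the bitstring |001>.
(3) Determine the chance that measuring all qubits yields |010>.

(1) The final state's coefficient on |000> equals -I/2.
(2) A full measurement returns |001> with probability 1/4.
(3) A full measurement returns |010> with probability 1/4.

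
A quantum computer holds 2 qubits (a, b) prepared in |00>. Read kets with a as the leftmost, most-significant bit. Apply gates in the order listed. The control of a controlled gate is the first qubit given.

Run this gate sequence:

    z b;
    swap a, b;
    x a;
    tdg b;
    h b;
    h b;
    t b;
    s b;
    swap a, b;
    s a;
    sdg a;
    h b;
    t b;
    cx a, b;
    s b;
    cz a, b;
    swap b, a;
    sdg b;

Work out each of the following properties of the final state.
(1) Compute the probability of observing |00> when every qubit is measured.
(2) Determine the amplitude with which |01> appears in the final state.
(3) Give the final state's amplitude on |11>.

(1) A full measurement returns |00> with probability 1/2. Key observation: gates 4-7 undo each other exactly, leaving only the rest of the circuit to track.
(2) The amplitude on |01> is 0.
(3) |11> carries amplitude 0 in the final state.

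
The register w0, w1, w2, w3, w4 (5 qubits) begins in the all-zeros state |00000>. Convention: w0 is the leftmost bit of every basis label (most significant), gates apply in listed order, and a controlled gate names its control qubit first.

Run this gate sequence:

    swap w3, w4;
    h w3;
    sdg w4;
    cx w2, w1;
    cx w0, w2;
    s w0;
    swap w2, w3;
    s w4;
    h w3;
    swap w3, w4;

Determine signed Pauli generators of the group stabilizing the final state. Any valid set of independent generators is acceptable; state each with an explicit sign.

One valid set of independent stabilizer generators is +IIXII, +IIIIX, +ZIIII, +IZIII, +IIIZI (any independent generating set of the same group is equally correct).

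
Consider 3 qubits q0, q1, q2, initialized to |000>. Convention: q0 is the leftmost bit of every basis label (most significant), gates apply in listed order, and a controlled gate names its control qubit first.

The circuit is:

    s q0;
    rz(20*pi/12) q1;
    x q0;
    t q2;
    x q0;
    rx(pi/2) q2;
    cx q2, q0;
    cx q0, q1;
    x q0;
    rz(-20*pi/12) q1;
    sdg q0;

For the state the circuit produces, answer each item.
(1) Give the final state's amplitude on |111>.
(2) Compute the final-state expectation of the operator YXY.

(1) |111> carries amplitude 0 in the final state.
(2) The expectation value of YXY is 1/2.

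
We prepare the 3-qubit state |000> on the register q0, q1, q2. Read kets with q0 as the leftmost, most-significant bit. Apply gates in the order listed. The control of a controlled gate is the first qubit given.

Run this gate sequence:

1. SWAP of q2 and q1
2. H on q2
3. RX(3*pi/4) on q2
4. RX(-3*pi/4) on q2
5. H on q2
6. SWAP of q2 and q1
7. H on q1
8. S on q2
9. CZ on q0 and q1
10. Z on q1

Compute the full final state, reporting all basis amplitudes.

The final amplitudes are sqrt(2)/2 on |000>, -sqrt(2)/2 on |010>, and 0 on every other basis state. Key observation: the block from step 1 through step 6 cancels to the identity and can be dropped.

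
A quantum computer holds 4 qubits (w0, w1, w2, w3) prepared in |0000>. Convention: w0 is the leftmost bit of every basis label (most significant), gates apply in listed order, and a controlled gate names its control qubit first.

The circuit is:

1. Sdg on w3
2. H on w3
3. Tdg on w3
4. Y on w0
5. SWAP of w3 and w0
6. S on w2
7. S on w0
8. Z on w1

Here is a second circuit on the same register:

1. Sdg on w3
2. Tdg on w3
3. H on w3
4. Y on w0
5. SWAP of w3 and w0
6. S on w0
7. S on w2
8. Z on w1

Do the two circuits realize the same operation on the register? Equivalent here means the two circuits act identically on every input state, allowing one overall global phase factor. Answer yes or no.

No: there is an input state on which the two circuits produce genuinely different outputs (not merely differing by a phase).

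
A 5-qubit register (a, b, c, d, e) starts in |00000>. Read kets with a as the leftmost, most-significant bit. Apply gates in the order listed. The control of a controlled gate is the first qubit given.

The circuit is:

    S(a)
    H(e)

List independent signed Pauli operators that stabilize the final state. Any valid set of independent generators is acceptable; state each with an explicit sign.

The final state is stabilized by the group generated by +IIIIX, +ZIIII, +IZIII, +IIZII, +IIIZI; other independent generating sets are equally valid.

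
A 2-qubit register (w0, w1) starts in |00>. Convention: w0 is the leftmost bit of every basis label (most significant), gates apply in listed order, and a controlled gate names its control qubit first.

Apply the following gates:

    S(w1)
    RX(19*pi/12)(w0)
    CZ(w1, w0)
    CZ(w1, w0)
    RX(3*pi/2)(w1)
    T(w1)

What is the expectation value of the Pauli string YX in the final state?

In the final state, YX has expectation -sqrt(3)/4 - 1/4. Key observation: steps 3-4 multiply out to the identity, so the circuit reduces to the remaining gates.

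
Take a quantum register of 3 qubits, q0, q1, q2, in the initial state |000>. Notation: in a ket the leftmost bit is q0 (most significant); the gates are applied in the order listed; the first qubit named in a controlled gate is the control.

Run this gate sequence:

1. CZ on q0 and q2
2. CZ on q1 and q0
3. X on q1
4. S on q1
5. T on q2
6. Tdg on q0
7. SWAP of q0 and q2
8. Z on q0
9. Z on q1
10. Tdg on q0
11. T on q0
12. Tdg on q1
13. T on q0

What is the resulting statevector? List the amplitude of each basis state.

The final amplitudes are -exp(I*pi/4) on |010>, and 0 on every other basis state.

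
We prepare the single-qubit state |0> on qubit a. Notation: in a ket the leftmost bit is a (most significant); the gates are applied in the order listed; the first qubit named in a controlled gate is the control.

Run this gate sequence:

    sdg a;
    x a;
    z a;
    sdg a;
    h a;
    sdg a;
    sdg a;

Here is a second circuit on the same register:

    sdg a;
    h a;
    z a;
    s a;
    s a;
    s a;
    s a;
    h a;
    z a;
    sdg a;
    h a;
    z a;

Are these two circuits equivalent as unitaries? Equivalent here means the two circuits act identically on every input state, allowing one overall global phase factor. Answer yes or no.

Yes: on every input state the two circuits agree up to one overall phase factor.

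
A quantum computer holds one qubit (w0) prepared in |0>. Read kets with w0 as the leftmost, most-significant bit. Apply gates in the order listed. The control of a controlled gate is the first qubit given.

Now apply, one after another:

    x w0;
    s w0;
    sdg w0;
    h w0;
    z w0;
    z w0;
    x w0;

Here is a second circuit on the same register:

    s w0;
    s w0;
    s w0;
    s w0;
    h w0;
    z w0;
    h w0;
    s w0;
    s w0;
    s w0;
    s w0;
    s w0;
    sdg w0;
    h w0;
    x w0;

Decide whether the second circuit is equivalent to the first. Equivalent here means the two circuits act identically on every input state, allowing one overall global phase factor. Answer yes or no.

Yes — the two circuits implement the same unitary up to a global phase.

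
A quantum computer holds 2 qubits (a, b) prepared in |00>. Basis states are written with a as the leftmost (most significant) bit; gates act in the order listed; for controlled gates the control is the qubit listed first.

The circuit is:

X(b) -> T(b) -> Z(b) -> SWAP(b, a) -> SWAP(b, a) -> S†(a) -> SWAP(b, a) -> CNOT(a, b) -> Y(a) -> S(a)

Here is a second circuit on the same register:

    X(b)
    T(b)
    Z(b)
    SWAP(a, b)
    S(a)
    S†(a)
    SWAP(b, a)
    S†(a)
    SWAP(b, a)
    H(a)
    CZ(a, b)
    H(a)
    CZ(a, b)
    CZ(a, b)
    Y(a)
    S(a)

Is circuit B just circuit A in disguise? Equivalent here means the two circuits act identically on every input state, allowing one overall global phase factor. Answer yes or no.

No: there is an input state on which the two circuits produce genuinely different outputs (not merely differing by a phase).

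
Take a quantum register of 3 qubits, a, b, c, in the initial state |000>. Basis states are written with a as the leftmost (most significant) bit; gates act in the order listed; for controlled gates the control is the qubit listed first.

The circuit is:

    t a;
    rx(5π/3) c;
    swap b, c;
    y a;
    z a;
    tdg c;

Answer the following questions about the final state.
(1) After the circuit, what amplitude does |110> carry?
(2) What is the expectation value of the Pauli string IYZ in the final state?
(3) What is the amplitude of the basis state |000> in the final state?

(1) |110> carries amplitude -1/2 in the final state.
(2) The expectation value of IYZ is sqrt(3)/2.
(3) |000> carries amplitude 0 in the final state.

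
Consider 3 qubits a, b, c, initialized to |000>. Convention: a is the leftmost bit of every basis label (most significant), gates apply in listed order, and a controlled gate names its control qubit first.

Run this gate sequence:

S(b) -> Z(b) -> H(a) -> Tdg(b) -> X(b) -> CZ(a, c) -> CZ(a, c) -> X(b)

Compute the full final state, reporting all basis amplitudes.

After the circuit, the state carries amplitude sqrt(2)/2 on |000>, sqrt(2)/2 on |100>, and 0 on every other basis state.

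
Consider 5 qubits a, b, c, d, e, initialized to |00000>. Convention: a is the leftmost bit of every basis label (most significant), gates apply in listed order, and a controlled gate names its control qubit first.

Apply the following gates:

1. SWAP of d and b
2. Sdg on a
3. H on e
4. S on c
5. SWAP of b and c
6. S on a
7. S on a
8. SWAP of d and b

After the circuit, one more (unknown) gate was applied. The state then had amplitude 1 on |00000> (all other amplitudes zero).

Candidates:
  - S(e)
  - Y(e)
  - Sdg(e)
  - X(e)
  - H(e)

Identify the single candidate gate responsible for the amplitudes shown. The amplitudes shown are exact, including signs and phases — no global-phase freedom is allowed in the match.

The applied gate was H(e).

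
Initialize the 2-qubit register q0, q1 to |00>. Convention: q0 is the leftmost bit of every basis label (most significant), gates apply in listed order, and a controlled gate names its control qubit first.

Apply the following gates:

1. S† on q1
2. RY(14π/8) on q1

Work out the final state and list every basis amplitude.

The final amplitudes are -sqrt(sqrt(2) + 2)/2 on |00>, sqrt(2 - sqrt(2))/2 on |01>, 0 on |10>, 0 on |11>.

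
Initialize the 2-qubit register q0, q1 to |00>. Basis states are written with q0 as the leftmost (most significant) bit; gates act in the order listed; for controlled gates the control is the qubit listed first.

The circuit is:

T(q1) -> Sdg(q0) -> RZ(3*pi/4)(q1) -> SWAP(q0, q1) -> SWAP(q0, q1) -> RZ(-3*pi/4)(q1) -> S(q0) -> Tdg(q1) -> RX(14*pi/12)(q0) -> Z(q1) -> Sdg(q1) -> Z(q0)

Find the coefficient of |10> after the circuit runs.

The final state's coefficient on |10> equals I*(sqrt(2) + sqrt(6))/4. Key observation: the block from step 1 through step 8 cancels to the identity and can be dropped.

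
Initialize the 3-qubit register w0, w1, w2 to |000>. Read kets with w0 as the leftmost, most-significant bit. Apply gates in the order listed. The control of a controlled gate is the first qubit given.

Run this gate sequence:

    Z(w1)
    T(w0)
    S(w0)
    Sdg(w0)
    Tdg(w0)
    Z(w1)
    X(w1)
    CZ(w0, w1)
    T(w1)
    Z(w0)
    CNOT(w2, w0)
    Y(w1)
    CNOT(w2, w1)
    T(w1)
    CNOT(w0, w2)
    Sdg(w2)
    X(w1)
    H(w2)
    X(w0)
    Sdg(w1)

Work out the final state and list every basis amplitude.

The final amplitudes are -sqrt(2)*exp(I*pi/4)/2 on |110>, -sqrt(2)*exp(I*pi/4)/2 on |111>, and 0 on every other basis state. Key observation: gates 1-6 undo each other exactly, leaving only the rest of the circuit to track.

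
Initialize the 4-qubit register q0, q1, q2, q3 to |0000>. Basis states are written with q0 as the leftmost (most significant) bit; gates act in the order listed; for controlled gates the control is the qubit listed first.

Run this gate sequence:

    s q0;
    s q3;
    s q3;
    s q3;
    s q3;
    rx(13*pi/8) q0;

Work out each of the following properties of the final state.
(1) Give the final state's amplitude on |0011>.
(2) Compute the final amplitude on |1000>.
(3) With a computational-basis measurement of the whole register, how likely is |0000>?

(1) |0011> carries amplitude 0 in the final state. Key observation: the block from step 2 through step 5 cancels to the identity and can be dropped.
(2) |1000> carries amplitude -I*sin(3*pi/16) in the final state.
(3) Outcome |0000> occurs with probability cos(3*pi/16)**2.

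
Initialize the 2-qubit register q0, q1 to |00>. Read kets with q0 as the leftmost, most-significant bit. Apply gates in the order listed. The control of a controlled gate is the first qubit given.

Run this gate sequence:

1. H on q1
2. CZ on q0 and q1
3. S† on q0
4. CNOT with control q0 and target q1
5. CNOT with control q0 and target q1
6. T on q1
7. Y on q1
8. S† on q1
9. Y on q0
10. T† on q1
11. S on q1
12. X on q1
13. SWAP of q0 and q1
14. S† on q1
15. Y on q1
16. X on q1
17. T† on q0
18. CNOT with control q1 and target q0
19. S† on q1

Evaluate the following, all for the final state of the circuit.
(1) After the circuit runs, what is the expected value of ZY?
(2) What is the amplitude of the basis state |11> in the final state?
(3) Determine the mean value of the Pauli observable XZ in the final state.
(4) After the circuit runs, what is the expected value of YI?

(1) The observable ZY averages to 0.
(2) The final state's coefficient on |11> equals -sqrt(2)*exp(I*pi/4)/2.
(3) The expectation value of XZ is sqrt(2)/2.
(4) The expectation value of YI is sqrt(2)/2.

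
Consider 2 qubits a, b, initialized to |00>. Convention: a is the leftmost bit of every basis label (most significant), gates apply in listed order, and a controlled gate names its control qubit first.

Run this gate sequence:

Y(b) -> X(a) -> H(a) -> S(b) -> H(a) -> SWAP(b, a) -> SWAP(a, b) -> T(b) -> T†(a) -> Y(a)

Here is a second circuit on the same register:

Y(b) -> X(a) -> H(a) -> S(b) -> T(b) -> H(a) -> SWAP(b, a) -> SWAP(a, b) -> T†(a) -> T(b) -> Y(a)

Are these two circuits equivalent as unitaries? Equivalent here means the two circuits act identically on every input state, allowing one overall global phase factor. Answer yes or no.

No — the two circuits implement different unitaries, even allowing a global phase.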